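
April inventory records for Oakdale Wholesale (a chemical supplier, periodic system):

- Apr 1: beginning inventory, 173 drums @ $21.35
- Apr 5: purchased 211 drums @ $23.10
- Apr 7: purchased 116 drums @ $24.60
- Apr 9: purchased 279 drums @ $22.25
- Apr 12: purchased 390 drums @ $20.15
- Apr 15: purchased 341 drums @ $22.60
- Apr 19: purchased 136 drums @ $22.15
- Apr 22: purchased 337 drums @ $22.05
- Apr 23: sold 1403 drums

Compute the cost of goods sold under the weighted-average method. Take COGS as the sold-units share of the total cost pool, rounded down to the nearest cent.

Apr 23, sell 1403: 1403/1983 × $43,637.35 → $30,874.03
Ending inventory (cost pool remaining) = $12,763.32
Check: goods available $43,637.35 = COGS $30,874.03 + ending $12,763.32

COGS = $30,874.03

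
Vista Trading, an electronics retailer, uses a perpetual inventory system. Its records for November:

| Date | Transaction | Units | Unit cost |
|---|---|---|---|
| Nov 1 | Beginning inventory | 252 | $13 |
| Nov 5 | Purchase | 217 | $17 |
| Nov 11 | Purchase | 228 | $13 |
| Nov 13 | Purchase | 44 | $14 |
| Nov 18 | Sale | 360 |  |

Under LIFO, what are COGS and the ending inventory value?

COGS = $5,076; ending inventory = $5,469

Nov 18, 360 sold [LIFO — newest first]: 44 @ $14 + 228 @ $13 + 88 @ $17 = $5,076
Ending inventory: 252 @ $13 + 129 @ $17 = $5,469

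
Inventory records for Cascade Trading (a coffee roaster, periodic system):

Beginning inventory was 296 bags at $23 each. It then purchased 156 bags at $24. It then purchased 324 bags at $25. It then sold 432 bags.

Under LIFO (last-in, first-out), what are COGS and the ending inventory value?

Sale 1 (432) [LIFO — newest first]: 324 @ $25 + 108 @ $24 = $10,692
Ending inventory: 296 @ $23 + 48 @ $24 = $7,960
Check: goods available $18,652 = COGS $10,692 + ending $7,960

COGS = $10,692; ending inventory = $7,960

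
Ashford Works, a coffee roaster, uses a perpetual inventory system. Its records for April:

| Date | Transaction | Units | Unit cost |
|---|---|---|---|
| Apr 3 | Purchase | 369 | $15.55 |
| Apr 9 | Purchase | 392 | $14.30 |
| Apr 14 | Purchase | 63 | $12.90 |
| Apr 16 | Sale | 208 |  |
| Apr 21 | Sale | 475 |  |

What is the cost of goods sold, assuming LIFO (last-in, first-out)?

COGS = $9,963.70

Apr 16, 208 sold [LIFO — newest first]: 63 @ $12.90 + 145 @ $14.30 = $2,886.20
Apr 21, 475 sold [LIFO — newest first]: 247 @ $14.30 + 228 @ $15.55 = $7,077.50
Total COGS = $2,886.20 + $7,077.50 = $9,963.70
Ending inventory: 141 @ $15.55 = $2,192.55
Check: goods available $12,156.25 = COGS $9,963.70 + ending $2,192.55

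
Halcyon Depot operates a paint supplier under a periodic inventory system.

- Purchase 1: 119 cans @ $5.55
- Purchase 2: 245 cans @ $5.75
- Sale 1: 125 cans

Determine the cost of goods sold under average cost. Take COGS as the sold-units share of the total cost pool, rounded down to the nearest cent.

COGS = $710.57

Sale 1, sell 125: 125/364 × $2,069.20 → $710.57
Ending inventory (cost pool remaining) = $1,358.63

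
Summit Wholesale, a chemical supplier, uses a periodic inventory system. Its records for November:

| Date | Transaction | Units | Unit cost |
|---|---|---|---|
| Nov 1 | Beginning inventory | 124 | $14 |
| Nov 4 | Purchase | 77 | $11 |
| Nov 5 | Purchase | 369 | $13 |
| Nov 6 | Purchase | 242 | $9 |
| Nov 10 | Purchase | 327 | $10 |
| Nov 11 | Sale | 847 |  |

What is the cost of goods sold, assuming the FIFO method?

COGS = $9,908

Nov 11, 847 sold [FIFO — oldest first]: 124 @ $14 + 77 @ $11 + 369 @ $13 + 242 @ $9 + 35 @ $10 = $9,908
Ending inventory: 292 @ $10 = $2,920
Check: goods available $12,828 = COGS $9,908 + ending $2,920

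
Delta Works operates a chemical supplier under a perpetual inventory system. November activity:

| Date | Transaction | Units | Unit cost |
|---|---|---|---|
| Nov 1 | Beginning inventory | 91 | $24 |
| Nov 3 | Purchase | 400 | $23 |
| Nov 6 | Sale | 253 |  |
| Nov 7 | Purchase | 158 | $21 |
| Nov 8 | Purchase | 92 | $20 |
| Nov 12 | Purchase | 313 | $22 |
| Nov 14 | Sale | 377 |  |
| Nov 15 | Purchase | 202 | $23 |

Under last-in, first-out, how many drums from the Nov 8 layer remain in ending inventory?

Nov 6, 253 sold [LIFO — newest first]: 253 @ $23 = $5,819
Nov 14, 377 sold [LIFO — newest first]: 313 @ $22 + 64 @ $20 = $8,166
Total COGS = $5,819 + $8,166 = $13,985
Ending inventory: 91 @ $24 + 147 @ $23 + 158 @ $21 + 28 @ $20 + 202 @ $23 = $14,089

28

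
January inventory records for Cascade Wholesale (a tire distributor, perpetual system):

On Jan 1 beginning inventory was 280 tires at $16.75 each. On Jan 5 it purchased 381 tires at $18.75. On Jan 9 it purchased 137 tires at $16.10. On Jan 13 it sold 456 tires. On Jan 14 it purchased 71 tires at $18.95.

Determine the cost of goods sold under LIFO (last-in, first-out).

Jan 13, 456 sold [LIFO — newest first]: 137 @ $16.10 + 319 @ $18.75 = $8,186.95
Ending inventory: 280 @ $16.75 + 62 @ $18.75 + 71 @ $18.95 = $7,197.95

COGS = $8,186.95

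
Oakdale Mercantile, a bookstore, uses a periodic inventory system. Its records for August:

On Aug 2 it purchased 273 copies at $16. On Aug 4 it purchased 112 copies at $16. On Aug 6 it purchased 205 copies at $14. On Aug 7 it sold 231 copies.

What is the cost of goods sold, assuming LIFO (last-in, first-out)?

COGS = $3,286

Aug 7, 231 sold [LIFO — newest first]: 205 @ $14 + 26 @ $16 = $3,286
Ending inventory: 273 @ $16 + 86 @ $16 = $5,744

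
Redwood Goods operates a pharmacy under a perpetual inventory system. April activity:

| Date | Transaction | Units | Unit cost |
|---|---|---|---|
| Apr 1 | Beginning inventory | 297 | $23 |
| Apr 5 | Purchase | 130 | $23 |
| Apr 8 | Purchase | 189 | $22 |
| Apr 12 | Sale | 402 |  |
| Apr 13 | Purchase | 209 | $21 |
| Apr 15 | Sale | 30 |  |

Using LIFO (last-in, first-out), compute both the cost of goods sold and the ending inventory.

COGS = $9,687; ending inventory = $8,681

Apr 12, 402 sold [LIFO — newest first]: 189 @ $22 + 130 @ $23 + 83 @ $23 = $9,057
Apr 15, 30 sold [LIFO — newest first]: 30 @ $21 = $630
Total COGS = $9,057 + $630 = $9,687
Ending inventory: 214 @ $23 + 179 @ $21 = $8,681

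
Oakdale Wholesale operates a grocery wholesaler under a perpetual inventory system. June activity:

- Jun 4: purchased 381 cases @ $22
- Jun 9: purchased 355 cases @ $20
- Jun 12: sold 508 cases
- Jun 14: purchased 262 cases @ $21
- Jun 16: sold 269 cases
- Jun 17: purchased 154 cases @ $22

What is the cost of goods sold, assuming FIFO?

Jun 12, 508 sold [FIFO — oldest first]: 381 @ $22 + 127 @ $20 = $10,922
Jun 16, 269 sold [FIFO — oldest first]: 228 @ $20 + 41 @ $21 = $5,421
Total COGS = $10,922 + $5,421 = $16,343
Ending inventory: 221 @ $21 + 154 @ $22 = $8,029

COGS = $16,343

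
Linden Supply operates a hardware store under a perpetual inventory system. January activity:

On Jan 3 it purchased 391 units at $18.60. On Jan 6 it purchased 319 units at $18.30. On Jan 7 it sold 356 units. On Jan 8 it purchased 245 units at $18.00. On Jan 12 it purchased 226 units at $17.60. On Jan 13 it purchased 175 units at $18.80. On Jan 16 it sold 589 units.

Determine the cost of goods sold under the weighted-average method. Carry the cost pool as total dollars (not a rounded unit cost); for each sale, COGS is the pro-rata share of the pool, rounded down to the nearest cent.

After Jan 3: 391 on hand, pool $7,272.60 (≈ $18.6000 each)
After Jan 6: 710 on hand, pool $13,110.30 (≈ $18.4652 each)
Jan 7, sell 356: 356/710 × $13,110.30 → $6,573.61
After Jan 8: 599 on hand, pool $10,946.69 (≈ $18.2749 each)
After Jan 12: 825 on hand, pool $14,924.29 (≈ $18.0900 each)
After Jan 13: 1000 on hand, pool $18,214.29 (≈ $18.2143 each)
Jan 16, sell 589: 589/1000 × $18,214.29 → $10,728.21
Total COGS = $6,573.61 + $10,728.21 = $17,301.82
Ending inventory (cost pool remaining) = $7,486.08

COGS = $17,301.82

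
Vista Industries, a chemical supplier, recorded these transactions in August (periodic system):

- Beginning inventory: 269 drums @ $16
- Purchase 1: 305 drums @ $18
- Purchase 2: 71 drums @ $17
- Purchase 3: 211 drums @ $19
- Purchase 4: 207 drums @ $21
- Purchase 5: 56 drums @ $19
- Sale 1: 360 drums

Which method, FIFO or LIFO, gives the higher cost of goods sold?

FIFO COGS: 269 @ $16 + 91 @ $18 = $5,942
LIFO COGS: 56 @ $19 + 207 @ $21 + 97 @ $19 = $7,254

LIFO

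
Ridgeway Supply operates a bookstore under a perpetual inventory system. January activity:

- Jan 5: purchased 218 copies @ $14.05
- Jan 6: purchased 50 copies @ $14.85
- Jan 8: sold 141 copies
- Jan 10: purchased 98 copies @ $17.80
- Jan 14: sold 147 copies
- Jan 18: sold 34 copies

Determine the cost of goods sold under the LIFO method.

Jan 8, 141 sold [LIFO — newest first]: 50 @ $14.85 + 91 @ $14.05 = $2,021.05
Jan 14, 147 sold [LIFO — newest first]: 98 @ $17.80 + 49 @ $14.05 = $2,432.85
Jan 18, 34 sold [LIFO — newest first]: 34 @ $14.05 = $477.70
Total COGS = $2,021.05 + $2,432.85 + $477.70 = $4,931.60
Ending inventory: 44 @ $14.05 = $618.20

COGS = $4,931.60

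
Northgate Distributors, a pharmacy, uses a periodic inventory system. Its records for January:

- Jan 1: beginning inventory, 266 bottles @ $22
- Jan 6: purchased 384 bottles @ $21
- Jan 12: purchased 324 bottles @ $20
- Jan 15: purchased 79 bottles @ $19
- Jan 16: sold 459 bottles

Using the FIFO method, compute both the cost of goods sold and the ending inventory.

Jan 16, 459 sold [FIFO — oldest first]: 266 @ $22 + 193 @ $21 = $9,905
Ending inventory: 191 @ $21 + 324 @ $20 + 79 @ $19 = $11,992
Check: goods available $21,897 = COGS $9,905 + ending $11,992

COGS = $9,905; ending inventory = $11,992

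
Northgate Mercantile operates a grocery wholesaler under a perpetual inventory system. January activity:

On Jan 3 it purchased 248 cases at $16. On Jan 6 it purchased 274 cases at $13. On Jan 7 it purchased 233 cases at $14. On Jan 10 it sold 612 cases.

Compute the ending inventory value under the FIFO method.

Ending inventory = $2,002

Jan 10, 612 sold [FIFO — oldest first]: 248 @ $16 + 274 @ $13 + 90 @ $14 = $8,790
Ending inventory: 143 @ $14 = $2,002
Check: goods available $10,792 = COGS $8,790 + ending $2,002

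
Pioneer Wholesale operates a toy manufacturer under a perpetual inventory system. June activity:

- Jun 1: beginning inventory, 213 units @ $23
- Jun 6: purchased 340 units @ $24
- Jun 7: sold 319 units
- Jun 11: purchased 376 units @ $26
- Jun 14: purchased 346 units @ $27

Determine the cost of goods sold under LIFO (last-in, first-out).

COGS = $7,656

Jun 7, 319 sold [LIFO — newest first]: 319 @ $24 = $7,656
Ending inventory: 213 @ $23 + 21 @ $24 + 376 @ $26 + 346 @ $27 = $24,521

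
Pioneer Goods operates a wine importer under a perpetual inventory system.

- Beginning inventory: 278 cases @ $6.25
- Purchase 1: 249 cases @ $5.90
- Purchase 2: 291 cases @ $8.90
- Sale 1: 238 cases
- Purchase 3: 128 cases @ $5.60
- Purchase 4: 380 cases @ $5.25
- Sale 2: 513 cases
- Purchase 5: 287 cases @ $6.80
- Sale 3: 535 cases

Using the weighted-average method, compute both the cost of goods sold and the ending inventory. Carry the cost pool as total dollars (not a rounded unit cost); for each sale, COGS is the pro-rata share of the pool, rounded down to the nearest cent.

COGS = $8,351.89; ending inventory = $2,108.01

After Beginning: 278 on hand, pool $1,737.50 (≈ $6.2500 each)
After Purchase 1: 527 on hand, pool $3,206.60 (≈ $6.0846 each)
After Purchase 2: 818 on hand, pool $5,796.50 (≈ $7.0862 each)
Sale 1, sell 238: 238/818 × $5,796.50 → $1,686.51
After Purchase 3: 708 on hand, pool $4,826.79 (≈ $6.8175 each)
After Purchase 4: 1088 on hand, pool $6,821.79 (≈ $6.2700 each)
Sale 2, sell 513: 513/1088 × $6,821.79 → $3,216.52
After Purchase 5: 862 on hand, pool $5,556.87 (≈ $6.4465 each)
Sale 3, sell 535: 535/862 × $5,556.87 → $3,448.86
Total COGS = $1,686.51 + $3,216.52 + $3,448.86 = $8,351.89
Ending inventory (cost pool remaining) = $2,108.01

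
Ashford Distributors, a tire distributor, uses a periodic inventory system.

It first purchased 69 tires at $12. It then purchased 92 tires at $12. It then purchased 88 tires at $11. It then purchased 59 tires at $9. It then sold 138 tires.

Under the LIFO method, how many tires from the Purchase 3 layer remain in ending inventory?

9

Sale 1 (138) [LIFO — newest first]: 59 @ $9 + 79 @ $11 = $1,400
Ending inventory: 69 @ $12 + 92 @ $12 + 9 @ $11 = $2,031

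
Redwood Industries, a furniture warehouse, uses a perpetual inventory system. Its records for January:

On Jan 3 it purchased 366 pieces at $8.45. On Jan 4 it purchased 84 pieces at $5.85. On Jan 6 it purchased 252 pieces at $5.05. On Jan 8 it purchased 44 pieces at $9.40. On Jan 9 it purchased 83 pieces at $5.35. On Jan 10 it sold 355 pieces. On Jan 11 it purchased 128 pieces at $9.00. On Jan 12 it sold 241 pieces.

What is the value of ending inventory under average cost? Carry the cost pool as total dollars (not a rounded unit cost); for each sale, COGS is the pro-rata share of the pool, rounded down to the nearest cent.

After Jan 3: 366 on hand, pool $3,092.70 (≈ $8.4500 each)
After Jan 4: 450 on hand, pool $3,584.10 (≈ $7.9647 each)
After Jan 6: 702 on hand, pool $4,856.70 (≈ $6.9184 each)
After Jan 8: 746 on hand, pool $5,270.30 (≈ $7.0647 each)
After Jan 9: 829 on hand, pool $5,714.35 (≈ $6.8931 each)
Jan 10, sell 355: 355/829 × $5,714.35 → $2,447.03
After Jan 11: 602 on hand, pool $4,419.32 (≈ $7.3411 each)
Jan 12, sell 241: 241/602 × $4,419.32 → $1,769.19
Total COGS = $2,447.03 + $1,769.19 = $4,216.22
Ending inventory (cost pool remaining) = $2,650.13

Ending inventory = $2,650.13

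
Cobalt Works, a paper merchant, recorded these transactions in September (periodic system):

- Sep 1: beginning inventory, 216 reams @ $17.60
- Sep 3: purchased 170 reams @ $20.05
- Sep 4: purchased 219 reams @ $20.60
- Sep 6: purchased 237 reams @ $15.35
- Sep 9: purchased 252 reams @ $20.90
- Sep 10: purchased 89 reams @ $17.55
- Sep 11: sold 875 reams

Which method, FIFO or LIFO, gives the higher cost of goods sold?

FIFO COGS: 216 @ $17.60 + 170 @ $20.05 + 219 @ $20.60 + 237 @ $15.35 + 33 @ $20.90 = $16,049.15
LIFO COGS: 89 @ $17.55 + 252 @ $20.90 + 237 @ $15.35 + 219 @ $20.60 + 78 @ $20.05 = $16,542.00

LIFO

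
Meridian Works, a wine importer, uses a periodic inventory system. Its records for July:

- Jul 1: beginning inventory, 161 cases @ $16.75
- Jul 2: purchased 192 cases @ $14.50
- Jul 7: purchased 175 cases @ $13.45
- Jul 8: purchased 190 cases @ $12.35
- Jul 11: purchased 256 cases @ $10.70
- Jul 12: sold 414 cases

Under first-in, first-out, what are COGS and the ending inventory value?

Jul 12, 414 sold [FIFO — oldest first]: 161 @ $16.75 + 192 @ $14.50 + 61 @ $13.45 = $6,301.20
Ending inventory: 114 @ $13.45 + 190 @ $12.35 + 256 @ $10.70 = $6,619.00

COGS = $6,301.20; ending inventory = $6,619.00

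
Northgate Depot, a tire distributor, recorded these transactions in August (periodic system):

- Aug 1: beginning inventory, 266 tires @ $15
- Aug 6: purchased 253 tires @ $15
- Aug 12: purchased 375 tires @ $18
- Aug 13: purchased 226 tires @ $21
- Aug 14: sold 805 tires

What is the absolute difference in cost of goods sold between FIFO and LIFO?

$1,623

FIFO COGS: 266 @ $15 + 253 @ $15 + 286 @ $18 = $12,933
LIFO COGS: 226 @ $21 + 375 @ $18 + 204 @ $15 = $14,556
Difference = |$12,933 − $14,556| = $1,623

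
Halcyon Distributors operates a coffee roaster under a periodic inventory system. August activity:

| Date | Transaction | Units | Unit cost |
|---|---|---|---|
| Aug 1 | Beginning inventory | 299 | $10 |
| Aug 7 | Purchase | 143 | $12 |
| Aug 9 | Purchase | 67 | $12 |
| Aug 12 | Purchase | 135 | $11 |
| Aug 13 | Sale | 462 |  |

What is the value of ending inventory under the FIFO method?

Ending inventory = $2,049

Aug 13, 462 sold [FIFO — oldest first]: 299 @ $10 + 143 @ $12 + 20 @ $12 = $4,946
Ending inventory: 47 @ $12 + 135 @ $11 = $2,049
Check: goods available $6,995 = COGS $4,946 + ending $2,049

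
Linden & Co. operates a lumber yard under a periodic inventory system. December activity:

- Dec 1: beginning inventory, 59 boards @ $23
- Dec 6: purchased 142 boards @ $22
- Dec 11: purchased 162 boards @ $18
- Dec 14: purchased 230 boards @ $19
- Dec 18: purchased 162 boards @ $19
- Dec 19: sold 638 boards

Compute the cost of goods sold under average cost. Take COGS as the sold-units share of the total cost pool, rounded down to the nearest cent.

COGS = $12,544.51

Dec 19, sell 638: 638/755 × $14,845.00 → $12,544.51
Ending inventory (cost pool remaining) = $2,300.49
Check: goods available $14,845.00 = COGS $12,544.51 + ending $2,300.49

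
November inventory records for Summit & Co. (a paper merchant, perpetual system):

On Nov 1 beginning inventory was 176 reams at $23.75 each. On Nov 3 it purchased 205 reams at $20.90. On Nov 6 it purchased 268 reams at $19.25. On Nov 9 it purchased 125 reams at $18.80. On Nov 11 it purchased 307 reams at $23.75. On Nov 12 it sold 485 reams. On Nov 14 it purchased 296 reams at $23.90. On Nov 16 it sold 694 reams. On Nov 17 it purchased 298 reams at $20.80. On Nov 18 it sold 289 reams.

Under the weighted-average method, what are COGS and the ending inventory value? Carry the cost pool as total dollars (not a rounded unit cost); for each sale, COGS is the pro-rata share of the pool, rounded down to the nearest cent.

COGS = $32,107.10; ending inventory = $4,430.45

After Nov 1: 176 on hand, pool $4,180.00 (≈ $23.7500 each)
After Nov 3: 381 on hand, pool $8,464.50 (≈ $22.2165 each)
After Nov 6: 649 on hand, pool $13,623.50 (≈ $20.9915 each)
After Nov 9: 774 on hand, pool $15,973.50 (≈ $20.6376 each)
After Nov 11: 1081 on hand, pool $23,264.75 (≈ $21.5215 each)
Nov 12, sell 485: 485/1081 × $23,264.75 → $10,437.93
After Nov 14: 892 on hand, pool $19,901.22 (≈ $22.3108 each)
Nov 16, sell 694: 694/892 × $19,901.22 → $15,483.68
After Nov 17: 496 on hand, pool $10,615.94 (≈ $21.4031 each)
Nov 18, sell 289: 289/496 × $10,615.94 → $6,185.49
Total COGS = $10,437.93 + $15,483.68 + $6,185.49 = $32,107.10
Ending inventory (cost pool remaining) = $4,430.45
Check: goods available $36,537.55 = COGS $32,107.10 + ending $4,430.45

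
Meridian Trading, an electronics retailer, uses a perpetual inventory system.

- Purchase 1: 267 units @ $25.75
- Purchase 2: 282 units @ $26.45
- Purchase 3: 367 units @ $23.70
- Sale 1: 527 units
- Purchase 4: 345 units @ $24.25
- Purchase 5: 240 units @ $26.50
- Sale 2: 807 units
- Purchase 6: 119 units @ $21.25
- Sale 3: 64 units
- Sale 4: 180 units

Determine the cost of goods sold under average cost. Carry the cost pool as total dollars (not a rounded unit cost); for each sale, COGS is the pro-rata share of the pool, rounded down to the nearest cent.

COGS = $39,298.61

After Purchase 1: 267 on hand, pool $6,875.25 (≈ $25.7500 each)
After Purchase 2: 549 on hand, pool $14,334.15 (≈ $26.1096 each)
After Purchase 3: 916 on hand, pool $23,032.05 (≈ $25.1442 each)
Sale 1, sell 527: 527/916 × $23,032.05 → $13,250.97
After Purchase 4: 734 on hand, pool $18,147.33 (≈ $24.7239 each)
After Purchase 5: 974 on hand, pool $24,507.33 (≈ $25.1615 each)
Sale 2, sell 807: 807/974 × $24,507.33 → $20,305.35
After Purchase 6: 286 on hand, pool $6,730.73 (≈ $23.5340 each)
Sale 3, sell 64: 64/286 × $6,730.73 → $1,506.17
Sale 4, sell 180: 180/222 × $5,224.56 → $4,236.12
Total COGS = $13,250.97 + $20,305.35 + $1,506.17 + $4,236.12 = $39,298.61
Ending inventory (cost pool remaining) = $988.44
Check: goods available $40,287.05 = COGS $39,298.61 + ending $988.44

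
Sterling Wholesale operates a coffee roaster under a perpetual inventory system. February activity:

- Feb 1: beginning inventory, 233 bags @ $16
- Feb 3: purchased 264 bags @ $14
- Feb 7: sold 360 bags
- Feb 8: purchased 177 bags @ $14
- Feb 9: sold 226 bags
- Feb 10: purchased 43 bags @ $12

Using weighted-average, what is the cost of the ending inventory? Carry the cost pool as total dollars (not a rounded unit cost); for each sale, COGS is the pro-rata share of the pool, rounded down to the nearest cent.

Ending inventory = $1,784.01

After Feb 1: 233 on hand, pool $3,728.00 (≈ $16.0000 each)
After Feb 3: 497 on hand, pool $7,424.00 (≈ $14.9376 each)
Feb 7, sell 360: 360/497 × $7,424.00 → $5,377.54
After Feb 8: 314 on hand, pool $4,524.46 (≈ $14.4091 each)
Feb 9, sell 226: 226/314 × $4,524.46 → $3,256.45
After Feb 10: 131 on hand, pool $1,784.01 (≈ $13.6184 each)
Total COGS = $5,377.54 + $3,256.45 = $8,633.99
Ending inventory (cost pool remaining) = $1,784.01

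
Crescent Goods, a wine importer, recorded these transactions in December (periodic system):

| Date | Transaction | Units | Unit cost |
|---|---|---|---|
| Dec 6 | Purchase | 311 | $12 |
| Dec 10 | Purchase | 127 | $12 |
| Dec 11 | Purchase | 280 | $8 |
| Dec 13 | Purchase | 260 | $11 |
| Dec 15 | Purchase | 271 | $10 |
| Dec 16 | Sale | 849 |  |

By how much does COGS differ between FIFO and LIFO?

FIFO COGS: 311 @ $12 + 127 @ $12 + 280 @ $8 + 131 @ $11 = $8,937
LIFO COGS: 271 @ $10 + 260 @ $11 + 280 @ $8 + 38 @ $12 = $8,266
Difference = |$8,937 − $8,266| = $671

$671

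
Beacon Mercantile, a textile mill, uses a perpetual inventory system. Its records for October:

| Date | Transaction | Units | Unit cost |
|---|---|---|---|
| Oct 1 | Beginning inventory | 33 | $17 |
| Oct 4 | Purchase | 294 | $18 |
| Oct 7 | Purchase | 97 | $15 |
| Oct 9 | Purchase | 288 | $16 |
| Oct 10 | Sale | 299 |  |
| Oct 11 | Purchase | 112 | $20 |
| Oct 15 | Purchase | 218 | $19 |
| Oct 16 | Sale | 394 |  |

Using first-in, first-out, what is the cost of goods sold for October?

Oct 10, 299 sold [FIFO — oldest first]: 33 @ $17 + 266 @ $18 = $5,349
Oct 16, 394 sold [FIFO — oldest first]: 28 @ $18 + 97 @ $15 + 269 @ $16 = $6,263
Total COGS = $5,349 + $6,263 = $11,612
Ending inventory: 19 @ $16 + 112 @ $20 + 218 @ $19 = $6,686

COGS = $11,612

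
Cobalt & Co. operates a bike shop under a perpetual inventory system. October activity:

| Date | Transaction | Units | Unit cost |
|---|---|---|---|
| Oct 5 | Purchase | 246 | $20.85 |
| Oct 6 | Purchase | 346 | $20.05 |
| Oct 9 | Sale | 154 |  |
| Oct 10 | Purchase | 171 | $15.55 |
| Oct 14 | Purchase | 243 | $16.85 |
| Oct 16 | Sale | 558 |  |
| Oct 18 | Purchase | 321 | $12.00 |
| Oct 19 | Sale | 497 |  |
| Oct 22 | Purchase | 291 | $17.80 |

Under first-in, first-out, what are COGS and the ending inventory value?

Oct 9, 154 sold [FIFO — oldest first]: 154 @ $20.85 = $3,210.90
Oct 16, 558 sold [FIFO — oldest first]: 92 @ $20.85 + 346 @ $20.05 + 120 @ $15.55 = $10,721.50
Oct 19, 497 sold [FIFO — oldest first]: 51 @ $15.55 + 243 @ $16.85 + 203 @ $12.00 = $7,323.60
Total COGS = $3,210.90 + $10,721.50 + $7,323.60 = $21,256.00
Ending inventory: 118 @ $12.00 + 291 @ $17.80 = $6,595.80

COGS = $21,256.00; ending inventory = $6,595.80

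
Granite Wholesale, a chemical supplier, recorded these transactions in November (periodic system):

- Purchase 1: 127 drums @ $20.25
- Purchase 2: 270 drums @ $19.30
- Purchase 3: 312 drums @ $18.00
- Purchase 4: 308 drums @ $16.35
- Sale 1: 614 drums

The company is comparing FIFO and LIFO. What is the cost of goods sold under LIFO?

FIFO COGS: 127 @ $20.25 + 270 @ $19.30 + 217 @ $18.00 = $11,688.75
LIFO COGS: 308 @ $16.35 + 306 @ $18.00 = $10,543.80

COGS = $10,543.80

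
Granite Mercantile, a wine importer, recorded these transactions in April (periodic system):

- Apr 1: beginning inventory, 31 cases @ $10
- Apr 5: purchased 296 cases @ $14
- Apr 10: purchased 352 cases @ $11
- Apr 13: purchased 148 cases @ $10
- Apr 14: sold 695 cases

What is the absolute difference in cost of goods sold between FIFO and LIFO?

$404

FIFO COGS: 31 @ $10 + 296 @ $14 + 352 @ $11 + 16 @ $10 = $8,486
LIFO COGS: 148 @ $10 + 352 @ $11 + 195 @ $14 = $8,082
Difference = |$8,486 − $8,082| = $404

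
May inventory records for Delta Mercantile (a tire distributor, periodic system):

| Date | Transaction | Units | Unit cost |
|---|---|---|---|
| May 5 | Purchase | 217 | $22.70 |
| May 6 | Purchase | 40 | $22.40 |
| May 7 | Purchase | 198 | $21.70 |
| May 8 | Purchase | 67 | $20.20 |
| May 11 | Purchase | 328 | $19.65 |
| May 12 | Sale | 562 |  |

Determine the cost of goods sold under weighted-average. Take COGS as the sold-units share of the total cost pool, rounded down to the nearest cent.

COGS = $11,846.36

May 12, sell 562: 562/850 × $17,917.10 → $11,846.36
Ending inventory (cost pool remaining) = $6,070.74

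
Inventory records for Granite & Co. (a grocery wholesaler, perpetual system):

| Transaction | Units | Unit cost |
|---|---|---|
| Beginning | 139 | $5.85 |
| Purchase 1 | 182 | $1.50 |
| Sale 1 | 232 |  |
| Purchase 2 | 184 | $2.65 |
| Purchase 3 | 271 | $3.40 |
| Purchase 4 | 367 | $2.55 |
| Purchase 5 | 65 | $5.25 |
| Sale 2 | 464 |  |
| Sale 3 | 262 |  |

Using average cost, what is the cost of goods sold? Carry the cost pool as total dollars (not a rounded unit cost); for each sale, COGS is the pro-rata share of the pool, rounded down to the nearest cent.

COGS = $3,007.06

After Beginning: 139 on hand, pool $813.15 (≈ $5.8500 each)
After Purchase 1: 321 on hand, pool $1,086.15 (≈ $3.3836 each)
Sale 1, sell 232: 232/321 × $1,086.15 → $785.00
After Purchase 2: 273 on hand, pool $788.75 (≈ $2.8892 each)
After Purchase 3: 544 on hand, pool $1,710.15 (≈ $3.1437 each)
After Purchase 4: 911 on hand, pool $2,646.00 (≈ $2.9045 each)
After Purchase 5: 976 on hand, pool $2,987.25 (≈ $3.0607 each)
Sale 2, sell 464: 464/976 × $2,987.25 → $1,420.16
Sale 3, sell 262: 262/512 × $1,567.09 → $801.90
Total COGS = $785.00 + $1,420.16 + $801.90 = $3,007.06
Ending inventory (cost pool remaining) = $765.19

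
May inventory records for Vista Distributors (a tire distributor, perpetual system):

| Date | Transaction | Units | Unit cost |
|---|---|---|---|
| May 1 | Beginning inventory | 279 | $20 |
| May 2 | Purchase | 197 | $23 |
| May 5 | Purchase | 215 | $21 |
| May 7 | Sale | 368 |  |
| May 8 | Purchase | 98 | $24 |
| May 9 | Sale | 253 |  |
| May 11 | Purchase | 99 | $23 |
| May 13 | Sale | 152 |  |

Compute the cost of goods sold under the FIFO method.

COGS = $16,594

May 7, 368 sold [FIFO — oldest first]: 279 @ $20 + 89 @ $23 = $7,627
May 9, 253 sold [FIFO — oldest first]: 108 @ $23 + 145 @ $21 = $5,529
May 13, 152 sold [FIFO — oldest first]: 70 @ $21 + 82 @ $24 = $3,438
Total COGS = $7,627 + $5,529 + $3,438 = $16,594
Ending inventory: 16 @ $24 + 99 @ $23 = $2,661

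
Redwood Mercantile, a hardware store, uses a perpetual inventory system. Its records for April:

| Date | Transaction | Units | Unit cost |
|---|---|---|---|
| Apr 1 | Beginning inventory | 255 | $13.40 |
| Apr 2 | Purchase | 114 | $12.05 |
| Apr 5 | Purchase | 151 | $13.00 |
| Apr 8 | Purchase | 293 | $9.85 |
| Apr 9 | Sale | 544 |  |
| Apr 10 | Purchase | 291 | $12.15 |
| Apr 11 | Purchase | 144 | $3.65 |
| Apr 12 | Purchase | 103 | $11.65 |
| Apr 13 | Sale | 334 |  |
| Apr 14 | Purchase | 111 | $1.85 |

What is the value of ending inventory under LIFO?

Apr 9, 544 sold [LIFO — newest first]: 293 @ $9.85 + 151 @ $13.00 + 100 @ $12.05 = $6,054.05
Apr 13, 334 sold [LIFO — newest first]: 103 @ $11.65 + 144 @ $3.65 + 87 @ $12.15 = $2,782.60
Total COGS = $6,054.05 + $2,782.60 = $8,836.65
Ending inventory: 255 @ $13.40 + 14 @ $12.05 + 204 @ $12.15 + 111 @ $1.85 = $6,269.65
Check: goods available $15,106.30 = COGS $8,836.65 + ending $6,269.65

Ending inventory = $6,269.65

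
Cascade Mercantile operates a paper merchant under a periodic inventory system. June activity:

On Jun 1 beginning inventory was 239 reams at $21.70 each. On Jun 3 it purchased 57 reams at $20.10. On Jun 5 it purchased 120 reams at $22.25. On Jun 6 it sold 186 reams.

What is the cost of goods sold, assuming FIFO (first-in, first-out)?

Jun 6, 186 sold [FIFO — oldest first]: 186 @ $21.70 = $4,036.20
Ending inventory: 53 @ $21.70 + 57 @ $20.10 + 120 @ $22.25 = $4,965.80
Check: goods available $9,002.00 = COGS $4,036.20 + ending $4,965.80

COGS = $4,036.20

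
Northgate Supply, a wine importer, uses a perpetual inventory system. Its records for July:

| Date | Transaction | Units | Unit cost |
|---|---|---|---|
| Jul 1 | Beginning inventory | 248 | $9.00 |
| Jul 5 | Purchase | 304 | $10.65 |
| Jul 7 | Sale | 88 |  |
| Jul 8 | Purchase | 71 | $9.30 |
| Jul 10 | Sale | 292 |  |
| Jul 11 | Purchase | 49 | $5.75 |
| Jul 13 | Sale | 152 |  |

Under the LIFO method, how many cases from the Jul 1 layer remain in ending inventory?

140

Jul 7, 88 sold [LIFO — newest first]: 88 @ $10.65 = $937.20
Jul 10, 292 sold [LIFO — newest first]: 71 @ $9.30 + 216 @ $10.65 + 5 @ $9.00 = $3,005.70
Jul 13, 152 sold [LIFO — newest first]: 49 @ $5.75 + 103 @ $9.00 = $1,208.75
Total COGS = $937.20 + $3,005.70 + $1,208.75 = $5,151.65
Ending inventory: 140 @ $9.00 = $1,260.00
Check: goods available $6,411.65 = COGS $5,151.65 + ending $1,260.00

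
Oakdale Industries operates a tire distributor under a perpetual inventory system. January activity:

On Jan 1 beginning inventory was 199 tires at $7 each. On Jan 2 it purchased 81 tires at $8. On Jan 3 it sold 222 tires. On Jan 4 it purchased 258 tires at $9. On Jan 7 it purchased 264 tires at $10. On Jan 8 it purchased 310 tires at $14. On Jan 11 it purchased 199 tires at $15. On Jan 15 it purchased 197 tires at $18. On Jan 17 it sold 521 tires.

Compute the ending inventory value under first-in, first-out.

Jan 3, 222 sold [FIFO — oldest first]: 199 @ $7 + 23 @ $8 = $1,577
Jan 17, 521 sold [FIFO — oldest first]: 58 @ $8 + 258 @ $9 + 205 @ $10 = $4,836
Total COGS = $1,577 + $4,836 = $6,413
Ending inventory: 59 @ $10 + 310 @ $14 + 199 @ $15 + 197 @ $18 = $11,461
Check: goods available $17,874 = COGS $6,413 + ending $11,461

Ending inventory = $11,461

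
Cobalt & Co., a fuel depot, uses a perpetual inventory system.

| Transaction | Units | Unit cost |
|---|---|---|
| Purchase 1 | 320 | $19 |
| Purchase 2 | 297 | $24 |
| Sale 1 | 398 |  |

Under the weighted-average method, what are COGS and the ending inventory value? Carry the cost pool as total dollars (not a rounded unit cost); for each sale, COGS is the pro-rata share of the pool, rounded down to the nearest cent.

After Purchase 1: 320 on hand, pool $6,080.00 (≈ $19.0000 each)
After Purchase 2: 617 on hand, pool $13,208.00 (≈ $21.4068 each)
Sale 1, sell 398: 398/617 × $13,208.00 → $8,519.90
Ending inventory (cost pool remaining) = $4,688.10

COGS = $8,519.90; ending inventory = $4,688.10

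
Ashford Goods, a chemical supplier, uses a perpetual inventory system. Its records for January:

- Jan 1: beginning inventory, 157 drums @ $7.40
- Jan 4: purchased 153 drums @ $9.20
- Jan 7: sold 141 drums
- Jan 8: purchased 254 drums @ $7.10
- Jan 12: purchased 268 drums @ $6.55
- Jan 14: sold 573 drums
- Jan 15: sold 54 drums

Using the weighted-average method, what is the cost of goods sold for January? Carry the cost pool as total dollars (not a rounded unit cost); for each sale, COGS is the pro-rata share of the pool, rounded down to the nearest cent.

COGS = $5,668.84

After Jan 1: 157 on hand, pool $1,161.80 (≈ $7.4000 each)
After Jan 4: 310 on hand, pool $2,569.40 (≈ $8.2884 each)
Jan 7, sell 141: 141/310 × $2,569.40 → $1,168.66
After Jan 8: 423 on hand, pool $3,204.14 (≈ $7.5748 each)
After Jan 12: 691 on hand, pool $4,959.54 (≈ $7.1773 each)
Jan 14, sell 573: 573/691 × $4,959.54 → $4,112.61
Jan 15, sell 54: 54/118 × $846.93 → $387.57
Total COGS = $1,168.66 + $4,112.61 + $387.57 = $5,668.84
Ending inventory (cost pool remaining) = $459.36
Check: goods available $6,128.20 = COGS $5,668.84 + ending $459.36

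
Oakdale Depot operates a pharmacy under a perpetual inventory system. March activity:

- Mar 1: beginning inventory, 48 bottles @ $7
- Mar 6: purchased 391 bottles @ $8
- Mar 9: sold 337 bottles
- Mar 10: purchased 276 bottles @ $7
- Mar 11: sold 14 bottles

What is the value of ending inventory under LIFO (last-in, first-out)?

Ending inventory = $2,602

Mar 9, 337 sold [LIFO — newest first]: 337 @ $8 = $2,696
Mar 11, 14 sold [LIFO — newest first]: 14 @ $7 = $98
Total COGS = $2,696 + $98 = $2,794
Ending inventory: 48 @ $7 + 54 @ $8 + 262 @ $7 = $2,602
Check: goods available $5,396 = COGS $2,794 + ending $2,602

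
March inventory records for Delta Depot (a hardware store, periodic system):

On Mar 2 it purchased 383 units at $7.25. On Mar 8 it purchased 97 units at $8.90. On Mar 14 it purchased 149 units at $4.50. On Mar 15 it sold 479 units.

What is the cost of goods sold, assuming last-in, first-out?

COGS = $3,223.05

Mar 15, 479 sold [LIFO — newest first]: 149 @ $4.50 + 97 @ $8.90 + 233 @ $7.25 = $3,223.05
Ending inventory: 150 @ $7.25 = $1,087.50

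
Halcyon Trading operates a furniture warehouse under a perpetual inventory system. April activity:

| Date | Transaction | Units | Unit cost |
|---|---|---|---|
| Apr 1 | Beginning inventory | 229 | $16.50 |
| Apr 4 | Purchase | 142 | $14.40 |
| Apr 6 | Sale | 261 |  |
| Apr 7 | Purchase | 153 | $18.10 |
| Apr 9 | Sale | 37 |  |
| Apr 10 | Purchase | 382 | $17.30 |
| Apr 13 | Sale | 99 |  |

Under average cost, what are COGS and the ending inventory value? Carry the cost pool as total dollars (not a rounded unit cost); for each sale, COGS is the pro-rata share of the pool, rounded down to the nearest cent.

COGS = $6,434.35; ending inventory = $8,766.85

After Apr 1: 229 on hand, pool $3,778.50 (≈ $16.5000 each)
After Apr 4: 371 on hand, pool $5,823.30 (≈ $15.6962 each)
Apr 6, sell 261: 261/371 × $5,823.30 → $4,096.71
After Apr 7: 263 on hand, pool $4,495.89 (≈ $17.0946 each)
Apr 9, sell 37: 37/263 × $4,495.89 → $632.50
After Apr 10: 608 on hand, pool $10,471.99 (≈ $17.2237 each)
Apr 13, sell 99: 99/608 × $10,471.99 → $1,705.14
Total COGS = $4,096.71 + $632.50 + $1,705.14 = $6,434.35
Ending inventory (cost pool remaining) = $8,766.85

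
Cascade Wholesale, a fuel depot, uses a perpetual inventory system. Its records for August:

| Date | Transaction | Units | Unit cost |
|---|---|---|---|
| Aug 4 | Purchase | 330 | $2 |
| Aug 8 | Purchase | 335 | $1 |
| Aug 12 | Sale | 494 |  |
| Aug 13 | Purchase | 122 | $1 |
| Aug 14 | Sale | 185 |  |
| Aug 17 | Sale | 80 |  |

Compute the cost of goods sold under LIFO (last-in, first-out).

COGS = $1,061

Aug 12, 494 sold [LIFO — newest first]: 335 @ $1 + 159 @ $2 = $653
Aug 14, 185 sold [LIFO — newest first]: 122 @ $1 + 63 @ $2 = $248
Aug 17, 80 sold [LIFO — newest first]: 80 @ $2 = $160
Total COGS = $653 + $248 + $160 = $1,061
Ending inventory: 28 @ $2 = $56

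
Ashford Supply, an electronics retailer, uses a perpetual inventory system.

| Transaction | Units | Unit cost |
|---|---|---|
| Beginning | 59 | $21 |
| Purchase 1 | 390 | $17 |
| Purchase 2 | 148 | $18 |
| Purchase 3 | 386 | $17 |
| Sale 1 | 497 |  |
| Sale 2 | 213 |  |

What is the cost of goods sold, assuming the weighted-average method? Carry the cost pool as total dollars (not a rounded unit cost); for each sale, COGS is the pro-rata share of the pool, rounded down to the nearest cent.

After Beginning: 59 on hand, pool $1,239.00 (≈ $21.0000 each)
After Purchase 1: 449 on hand, pool $7,869.00 (≈ $17.5256 each)
After Purchase 2: 597 on hand, pool $10,533.00 (≈ $17.6432 each)
After Purchase 3: 983 on hand, pool $17,095.00 (≈ $17.3906 each)
Sale 1, sell 497: 497/983 × $17,095.00 → $8,643.14
Sale 2, sell 213: 213/486 × $8,451.86 → $3,704.21
Total COGS = $8,643.14 + $3,704.21 = $12,347.35
Ending inventory (cost pool remaining) = $4,747.65

COGS = $12,347.35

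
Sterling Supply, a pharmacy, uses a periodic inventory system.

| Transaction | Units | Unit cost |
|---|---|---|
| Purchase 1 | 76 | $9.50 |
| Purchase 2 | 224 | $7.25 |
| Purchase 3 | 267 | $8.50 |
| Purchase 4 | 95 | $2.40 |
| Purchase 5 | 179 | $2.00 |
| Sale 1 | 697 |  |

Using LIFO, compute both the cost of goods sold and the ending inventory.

Sale 1 (697) [LIFO — newest first]: 179 @ $2.00 + 95 @ $2.40 + 267 @ $8.50 + 156 @ $7.25 = $3,986.50
Ending inventory: 76 @ $9.50 + 68 @ $7.25 = $1,215.00
Check: goods available $5,201.50 = COGS $3,986.50 + ending $1,215.00

COGS = $3,986.50; ending inventory = $1,215.00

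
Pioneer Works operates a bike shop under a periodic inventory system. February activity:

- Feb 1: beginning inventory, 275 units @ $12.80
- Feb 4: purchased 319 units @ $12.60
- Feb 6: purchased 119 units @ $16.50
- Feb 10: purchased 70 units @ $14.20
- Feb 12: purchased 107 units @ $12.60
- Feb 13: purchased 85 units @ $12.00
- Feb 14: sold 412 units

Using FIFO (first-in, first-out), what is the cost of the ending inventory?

Feb 14, 412 sold [FIFO — oldest first]: 275 @ $12.80 + 137 @ $12.60 = $5,246.20
Ending inventory: 182 @ $12.60 + 119 @ $16.50 + 70 @ $14.20 + 107 @ $12.60 + 85 @ $12.00 = $7,618.90
Check: goods available $12,865.10 = COGS $5,246.20 + ending $7,618.90

Ending inventory = $7,618.90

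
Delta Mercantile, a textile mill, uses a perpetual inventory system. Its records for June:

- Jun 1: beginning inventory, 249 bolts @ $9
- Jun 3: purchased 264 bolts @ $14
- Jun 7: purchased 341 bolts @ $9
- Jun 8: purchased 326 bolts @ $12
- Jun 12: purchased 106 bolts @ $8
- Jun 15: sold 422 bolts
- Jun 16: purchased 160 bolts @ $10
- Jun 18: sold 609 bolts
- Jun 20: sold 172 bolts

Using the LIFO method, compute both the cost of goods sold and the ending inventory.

Jun 15, 422 sold [LIFO — newest first]: 106 @ $8 + 316 @ $12 = $4,640
Jun 18, 609 sold [LIFO — newest first]: 160 @ $10 + 10 @ $12 + 341 @ $9 + 98 @ $14 = $6,161
Jun 20, 172 sold [LIFO — newest first]: 166 @ $14 + 6 @ $9 = $2,378
Total COGS = $4,640 + $6,161 + $2,378 = $13,179
Ending inventory: 243 @ $9 = $2,187

COGS = $13,179; ending inventory = $2,187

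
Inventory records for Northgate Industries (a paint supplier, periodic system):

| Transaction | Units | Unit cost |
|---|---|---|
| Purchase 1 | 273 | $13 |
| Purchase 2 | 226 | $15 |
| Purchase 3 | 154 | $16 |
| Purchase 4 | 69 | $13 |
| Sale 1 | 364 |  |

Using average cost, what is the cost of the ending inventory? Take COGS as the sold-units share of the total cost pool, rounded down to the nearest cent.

Ending inventory = $5,107.21

Sale 1, sell 364: 364/722 × $10,300.00 → $5,192.79
Ending inventory (cost pool remaining) = $5,107.21
Check: goods available $10,300.00 = COGS $5,192.79 + ending $5,107.21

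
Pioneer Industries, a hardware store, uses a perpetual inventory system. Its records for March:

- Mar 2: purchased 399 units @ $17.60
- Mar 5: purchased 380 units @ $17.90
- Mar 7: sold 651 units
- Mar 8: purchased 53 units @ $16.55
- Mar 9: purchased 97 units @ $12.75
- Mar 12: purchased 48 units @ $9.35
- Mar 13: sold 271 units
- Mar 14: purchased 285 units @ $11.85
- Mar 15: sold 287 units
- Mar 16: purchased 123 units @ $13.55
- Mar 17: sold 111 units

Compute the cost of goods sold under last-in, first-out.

Mar 7, 651 sold [LIFO — newest first]: 380 @ $17.90 + 271 @ $17.60 = $11,571.60
Mar 13, 271 sold [LIFO — newest first]: 48 @ $9.35 + 97 @ $12.75 + 53 @ $16.55 + 73 @ $17.60 = $3,847.50
Mar 15, 287 sold [LIFO — newest first]: 285 @ $11.85 + 2 @ $17.60 = $3,412.45
Mar 17, 111 sold [LIFO — newest first]: 111 @ $13.55 = $1,504.05
Total COGS = $11,571.60 + $3,847.50 + $3,412.45 + $1,504.05 = $20,335.60
Ending inventory: 53 @ $17.60 + 12 @ $13.55 = $1,095.40

COGS = $20,335.60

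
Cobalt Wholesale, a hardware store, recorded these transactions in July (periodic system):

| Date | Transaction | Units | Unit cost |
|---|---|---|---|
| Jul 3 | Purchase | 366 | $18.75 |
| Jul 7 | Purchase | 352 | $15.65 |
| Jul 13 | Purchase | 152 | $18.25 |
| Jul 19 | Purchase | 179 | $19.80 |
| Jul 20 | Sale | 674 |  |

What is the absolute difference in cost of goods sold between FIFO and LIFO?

FIFO COGS: 366 @ $18.75 + 308 @ $15.65 = $11,682.70
LIFO COGS: 179 @ $19.80 + 152 @ $18.25 + 343 @ $15.65 = $11,686.15
Difference = |$11,682.70 − $11,686.15| = $3.45

$3.45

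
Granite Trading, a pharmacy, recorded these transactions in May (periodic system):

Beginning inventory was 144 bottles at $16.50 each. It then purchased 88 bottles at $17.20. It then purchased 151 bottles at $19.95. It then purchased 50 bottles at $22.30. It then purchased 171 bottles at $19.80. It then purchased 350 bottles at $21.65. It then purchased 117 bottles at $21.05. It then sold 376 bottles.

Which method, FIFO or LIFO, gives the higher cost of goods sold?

FIFO COGS: 144 @ $16.50 + 88 @ $17.20 + 144 @ $19.95 = $6,762.40
LIFO COGS: 117 @ $21.05 + 259 @ $21.65 = $8,070.20

LIFO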